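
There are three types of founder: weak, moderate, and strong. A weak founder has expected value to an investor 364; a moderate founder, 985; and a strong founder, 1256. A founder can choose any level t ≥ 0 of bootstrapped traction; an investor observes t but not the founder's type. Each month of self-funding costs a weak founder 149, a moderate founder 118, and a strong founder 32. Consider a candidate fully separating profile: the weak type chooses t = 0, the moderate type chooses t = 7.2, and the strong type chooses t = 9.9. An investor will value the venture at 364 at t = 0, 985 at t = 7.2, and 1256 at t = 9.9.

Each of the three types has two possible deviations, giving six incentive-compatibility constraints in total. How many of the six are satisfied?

Strong (own payoff 1256 − 32×9.9 = 939.2): to t=0 gives 364 → no gain ✓; to t=7.2 gives 985 − 32×7.2 = 754.6 → no gain ✓.
Weak (own payoff 364): to t=7.2 gives 985 − 149×7.2 = -87.8 → no gain ✓; to t=9.9 gives 1256 − 149×9.9 = -219.1 → no gain ✓.
Moderate (own payoff 985 − 118×7.2 = 135.4): to t=0 gives 364 → profitable ✗; to t=9.9 gives 1256 − 118×9.9 = 87.8 → no gain ✓.
5 of the 6 constraints hold; not an equilibrium.

5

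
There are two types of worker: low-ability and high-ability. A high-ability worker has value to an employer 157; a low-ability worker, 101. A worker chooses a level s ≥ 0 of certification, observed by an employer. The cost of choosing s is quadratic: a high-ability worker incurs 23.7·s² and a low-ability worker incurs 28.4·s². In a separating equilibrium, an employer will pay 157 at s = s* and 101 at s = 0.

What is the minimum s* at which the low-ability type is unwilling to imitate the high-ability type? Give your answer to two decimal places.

1.40

The low-ability type at s = 0 receives 101; imitating at s* yields 157 − 28.4·s*².
Indifference: 101 = 157 − 28.4·s*², so s*² = (157 − 101) / 28.4 ≈ 1.9718.
s* = √1.9718 ≈ 1.40.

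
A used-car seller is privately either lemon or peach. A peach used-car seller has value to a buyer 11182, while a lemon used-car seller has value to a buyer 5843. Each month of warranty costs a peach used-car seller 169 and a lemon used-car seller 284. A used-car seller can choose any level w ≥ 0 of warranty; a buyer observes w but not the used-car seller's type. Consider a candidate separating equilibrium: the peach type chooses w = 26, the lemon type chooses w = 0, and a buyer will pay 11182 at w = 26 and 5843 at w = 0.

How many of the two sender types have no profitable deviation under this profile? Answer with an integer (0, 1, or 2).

2

Peach type: signal → 11182 − 169 × 26 = 6788; deviate to 0 → 5843. IC holds (6788 ≥ 5843).
Lemon type: stay at 0 → 5843; mimic → 11182 − 284 × 26 = 3798. IC holds (5843 ≥ 3798).
2 of 2 constraints hold, so this is a separating equilibrium.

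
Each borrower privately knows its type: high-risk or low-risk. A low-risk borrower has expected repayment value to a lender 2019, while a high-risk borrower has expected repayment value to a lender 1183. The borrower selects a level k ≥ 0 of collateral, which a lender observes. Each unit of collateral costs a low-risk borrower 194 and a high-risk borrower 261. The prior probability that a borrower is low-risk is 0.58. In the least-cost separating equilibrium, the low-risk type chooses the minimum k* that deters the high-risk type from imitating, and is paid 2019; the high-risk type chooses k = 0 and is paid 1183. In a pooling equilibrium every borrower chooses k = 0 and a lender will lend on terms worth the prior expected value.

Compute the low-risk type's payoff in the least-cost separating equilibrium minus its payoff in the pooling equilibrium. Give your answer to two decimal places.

-270.27

Least-cost separating signal: k* solves 1183 = 2019 − 261·k*, so k* = (2019 − 1183)/261 ≈ 3.2031.
Low-risk type's separating payoff: 2019 − 194 × k* = 2019 − 194 × (2019 − 1183)/261 = 2019 − 162184/261 ≈ 1397.6054.
Pooling payoff: 0.58 × 2019 + 0.42 × 1183 = 1667.88.
Difference: 1397.6054 − 1667.88 = -270.2746, i.e. -270.27 to two decimal places.
The low-risk type would prefer the pooling outcome.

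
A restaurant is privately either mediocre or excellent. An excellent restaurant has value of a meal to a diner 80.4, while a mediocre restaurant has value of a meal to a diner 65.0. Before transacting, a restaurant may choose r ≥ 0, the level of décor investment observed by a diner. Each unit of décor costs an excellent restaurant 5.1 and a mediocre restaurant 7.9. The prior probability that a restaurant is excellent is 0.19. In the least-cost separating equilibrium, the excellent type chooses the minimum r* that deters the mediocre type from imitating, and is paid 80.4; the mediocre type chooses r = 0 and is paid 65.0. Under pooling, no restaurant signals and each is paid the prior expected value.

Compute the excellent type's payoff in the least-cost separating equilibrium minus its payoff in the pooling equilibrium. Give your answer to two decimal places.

2.53

Least-cost separating signal: r* solves 65.0 = 80.4 − 7.9·r*, so r* = (80.4 − 65.0)/7.9 ≈ 1.9494.
Excellent type's separating payoff: 80.4 − 5.1 × r* = 80.4 − 5.1 × (80.4 − 65.0)/7.9 = 80.4 − 78.54/7.9 ≈ 70.4582.
Pooling payoff: 0.19 × 80.4 + 0.81 × 65.0 = 67.926.
Difference: 70.4582 − 67.926 = 2.5322, i.e. 2.53 to two decimal places.
The excellent type prefers to separate.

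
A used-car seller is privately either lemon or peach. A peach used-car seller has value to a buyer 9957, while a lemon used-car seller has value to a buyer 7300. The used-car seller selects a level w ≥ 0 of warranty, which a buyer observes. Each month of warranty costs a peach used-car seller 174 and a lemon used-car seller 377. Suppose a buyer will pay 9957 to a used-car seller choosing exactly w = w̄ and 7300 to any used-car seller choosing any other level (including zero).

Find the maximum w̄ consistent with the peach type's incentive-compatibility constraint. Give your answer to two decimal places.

Choosing w̄ yields the peach type 9957 − 174·w̄; choosing zero yields 7300.
The peach type is indifferent at 9957 − 174·w̄ = 7300, i.e. w̄ = (9957 − 7300) / 174 ≈ 15.27.
For any w̄ above 15.27 the peach type would rather pool at zero, so separation collapses.

15.27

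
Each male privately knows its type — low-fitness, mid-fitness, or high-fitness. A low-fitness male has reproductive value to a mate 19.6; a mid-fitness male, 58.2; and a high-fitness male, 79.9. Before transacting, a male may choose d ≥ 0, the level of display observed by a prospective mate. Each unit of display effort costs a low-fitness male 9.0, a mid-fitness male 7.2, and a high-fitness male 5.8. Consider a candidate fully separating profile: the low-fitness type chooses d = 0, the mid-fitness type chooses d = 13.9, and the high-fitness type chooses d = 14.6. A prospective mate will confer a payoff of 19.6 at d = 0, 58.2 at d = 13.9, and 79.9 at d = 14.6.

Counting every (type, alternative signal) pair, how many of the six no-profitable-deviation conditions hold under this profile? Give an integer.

High-fitness (own payoff 79.9 − 5.8×14.6 = -4.78): to d=0 gives 19.6 → profitable ✗; to d=13.9 gives 58.2 − 5.8×13.9 = -22.42 → no gain ✓.
Mid-fitness (own payoff 58.2 − 7.2×13.9 = -41.88): to d=0 gives 19.6 → profitable ✗; to d=14.6 gives 79.9 − 7.2×14.6 = -25.22 → profitable ✗.
Low-fitness (own payoff 19.6): to d=13.9 gives 58.2 − 9.0×13.9 = -66.9 → no gain ✓; to d=14.6 gives 79.9 − 9.0×14.6 = -51.5 → no gain ✓.
3 of the 6 constraints hold; not an equilibrium.

3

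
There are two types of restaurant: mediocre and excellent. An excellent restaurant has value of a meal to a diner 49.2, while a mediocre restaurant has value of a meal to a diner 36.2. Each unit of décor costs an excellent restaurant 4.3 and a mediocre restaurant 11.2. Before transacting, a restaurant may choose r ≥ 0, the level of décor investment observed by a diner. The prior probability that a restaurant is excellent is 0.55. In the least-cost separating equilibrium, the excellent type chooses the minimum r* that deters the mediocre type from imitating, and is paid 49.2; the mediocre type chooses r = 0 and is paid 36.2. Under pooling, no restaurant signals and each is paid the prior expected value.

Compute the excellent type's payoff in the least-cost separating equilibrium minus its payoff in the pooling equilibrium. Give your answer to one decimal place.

Least-cost separating signal: r* solves 36.2 = 49.2 − 11.2·r*, so r* = (49.2 − 36.2)/11.2 ≈ 1.1607.
Excellent type's separating payoff: 49.2 − 4.3 × r* = 49.2 − 4.3 × (49.2 − 36.2)/11.2 = 49.2 − 55.9/11.2 ≈ 44.209.
Pooling payoff: 0.55 × 49.2 + 0.45 × 36.2 = 43.35.
Difference: 44.209 − 43.35 = 0.859, i.e. 0.9 to one decimal place.
The excellent type prefers to separate.

0.9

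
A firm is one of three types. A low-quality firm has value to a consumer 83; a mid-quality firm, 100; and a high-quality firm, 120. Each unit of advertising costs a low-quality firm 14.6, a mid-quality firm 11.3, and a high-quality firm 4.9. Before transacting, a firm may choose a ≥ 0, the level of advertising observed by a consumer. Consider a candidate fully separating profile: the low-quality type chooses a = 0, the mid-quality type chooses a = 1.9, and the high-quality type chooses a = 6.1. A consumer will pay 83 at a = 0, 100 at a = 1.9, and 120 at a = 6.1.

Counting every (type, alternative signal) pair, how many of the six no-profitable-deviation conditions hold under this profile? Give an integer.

High-quality (own payoff 120 − 4.9×6.1 = 90.11): to a=0 gives 83 → no gain ✓; to a=1.9 gives 100 − 4.9×1.9 = 90.69 → profitable ✗.
Mid-quality (own payoff 100 − 11.3×1.9 = 78.53): to a=0 gives 83 → profitable ✗; to a=6.1 gives 120 − 11.3×6.1 = 51.07 → no gain ✓.
Low-quality (own payoff 83): to a=1.9 gives 100 − 14.6×1.9 = 72.26 → no gain ✓; to a=6.1 gives 120 − 14.6×6.1 = 30.94 → no gain ✓.
4 of the 6 constraints hold; not an equilibrium.

4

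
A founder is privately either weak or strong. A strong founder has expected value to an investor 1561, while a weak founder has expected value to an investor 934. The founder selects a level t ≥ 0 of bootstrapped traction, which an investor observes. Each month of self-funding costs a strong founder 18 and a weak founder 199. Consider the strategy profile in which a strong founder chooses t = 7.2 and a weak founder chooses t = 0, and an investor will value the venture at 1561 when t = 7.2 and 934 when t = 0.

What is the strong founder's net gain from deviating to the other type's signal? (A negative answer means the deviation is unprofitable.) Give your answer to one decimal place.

Playing t = 7.2 the strong founder receives 1561 − 18 × 7.2 = 1431.4.
Deviating to t = 0 yields 934 instead.
Gain from deviating: 934 − 1431.4 = -497.4.
The gain is negative, so the strong type's incentive-compatibility constraint is satisfied.

-497.4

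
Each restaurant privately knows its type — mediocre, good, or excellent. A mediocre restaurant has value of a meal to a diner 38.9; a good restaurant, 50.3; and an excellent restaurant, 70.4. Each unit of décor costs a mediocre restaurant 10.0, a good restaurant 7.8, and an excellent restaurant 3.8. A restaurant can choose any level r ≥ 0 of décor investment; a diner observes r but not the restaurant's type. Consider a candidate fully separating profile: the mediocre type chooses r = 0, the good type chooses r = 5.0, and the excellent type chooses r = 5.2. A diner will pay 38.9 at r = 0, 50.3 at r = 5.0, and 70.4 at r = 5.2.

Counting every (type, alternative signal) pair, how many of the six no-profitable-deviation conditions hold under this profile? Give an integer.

Mediocre (own payoff 38.9): to r=5.0 gives 50.3 − 10.0×5.0 = 0.3 → no gain ✓; to r=5.2 gives 70.4 − 10.0×5.2 = 18.4 → no gain ✓.
Good (own payoff 50.3 − 7.8×5.0 = 11.3): to r=0 gives 38.9 → profitable ✗; to r=5.2 gives 70.4 − 7.8×5.2 = 29.84 → profitable ✗.
Excellent (own payoff 70.4 − 3.8×5.2 = 50.64): to r=0 gives 38.9 → no gain ✓; to r=5.0 gives 50.3 − 3.8×5.0 = 31.3 → no gain ✓.
4 of the 6 constraints hold; not an equilibrium.

4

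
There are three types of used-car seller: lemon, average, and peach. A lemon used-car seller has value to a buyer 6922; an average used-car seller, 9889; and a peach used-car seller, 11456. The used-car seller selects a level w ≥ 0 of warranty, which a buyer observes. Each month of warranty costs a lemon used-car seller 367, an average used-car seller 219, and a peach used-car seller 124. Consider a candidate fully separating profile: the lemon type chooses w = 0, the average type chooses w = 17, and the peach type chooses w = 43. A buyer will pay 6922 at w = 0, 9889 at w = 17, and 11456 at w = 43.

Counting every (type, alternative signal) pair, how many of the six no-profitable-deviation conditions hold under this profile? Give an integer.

Peach (own payoff 11456 − 124×43 = 6124): to w=0 gives 6922 → profitable ✗; to w=17 gives 9889 − 124×17 = 7781 → profitable ✗.
Average (own payoff 9889 − 219×17 = 6166): to w=0 gives 6922 → profitable ✗; to w=43 gives 11456 − 219×43 = 2039 → no gain ✓.
Lemon (own payoff 6922): to w=17 gives 9889 − 367×17 = 3650 → no gain ✓; to w=43 gives 11456 − 367×43 = -4325 → no gain ✓.
3 of the 6 constraints hold; not an equilibrium.

3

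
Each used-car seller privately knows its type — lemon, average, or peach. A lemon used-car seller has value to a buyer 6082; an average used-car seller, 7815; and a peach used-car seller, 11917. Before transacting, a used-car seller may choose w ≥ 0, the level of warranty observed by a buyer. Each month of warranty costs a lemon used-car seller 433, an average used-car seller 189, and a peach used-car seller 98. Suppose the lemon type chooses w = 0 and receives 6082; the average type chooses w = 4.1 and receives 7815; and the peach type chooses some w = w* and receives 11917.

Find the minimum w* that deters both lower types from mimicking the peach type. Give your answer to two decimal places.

25.80

Average type (on-path payoff 7815 − 189×4.1 = 7040.1) won't mimic when 7040.1 ≥ 11917 − 189·w*, i.e. w* ≥ 25.80.
Lemon type (on-path payoff 6082) won't mimic when 6082 ≥ 11917 − 433·w*, i.e. w* ≥ 13.48.
Both must hold, so w* = max(13.48, 25.80) = 25.80. The average type's constraint binds.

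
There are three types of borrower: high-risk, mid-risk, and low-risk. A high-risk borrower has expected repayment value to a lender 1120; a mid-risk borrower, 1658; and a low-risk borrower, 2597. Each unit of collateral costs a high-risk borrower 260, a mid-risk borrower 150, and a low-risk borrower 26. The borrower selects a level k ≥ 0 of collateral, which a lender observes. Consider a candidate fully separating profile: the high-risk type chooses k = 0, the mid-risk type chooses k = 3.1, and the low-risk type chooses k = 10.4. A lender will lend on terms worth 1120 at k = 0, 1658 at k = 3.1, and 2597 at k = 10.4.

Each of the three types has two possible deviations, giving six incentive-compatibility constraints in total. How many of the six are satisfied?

Low-risk (own payoff 2597 − 26×10.4 = 2326.6): to k=0 gives 1120 → no gain ✓; to k=3.1 gives 1658 − 26×3.1 = 1577.4 → no gain ✓.
High-risk (own payoff 1120): to k=3.1 gives 1658 − 260×3.1 = 852 → no gain ✓; to k=10.4 gives 2597 − 260×10.4 = -107 → no gain ✓.
Mid-risk (own payoff 1658 − 150×3.1 = 1193): to k=0 gives 1120 → no gain ✓; to k=10.4 gives 2597 − 150×10.4 = 1037 → no gain ✓.
6 of the 6 constraints hold; this profile is a separating equilibrium.

6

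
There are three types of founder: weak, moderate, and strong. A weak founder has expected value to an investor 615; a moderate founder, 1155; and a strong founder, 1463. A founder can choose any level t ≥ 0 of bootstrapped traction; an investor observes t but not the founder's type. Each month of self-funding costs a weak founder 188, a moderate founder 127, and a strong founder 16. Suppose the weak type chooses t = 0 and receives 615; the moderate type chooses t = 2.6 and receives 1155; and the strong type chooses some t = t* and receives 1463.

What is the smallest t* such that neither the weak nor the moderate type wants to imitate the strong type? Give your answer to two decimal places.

Weak type (on-path payoff 615) won't mimic when 615 ≥ 1463 − 188·t*, i.e. t* ≥ 4.51.
Moderate type (on-path payoff 1155 − 127×2.6 = 824.8) won't mimic when 824.8 ≥ 1463 − 127·t*, i.e. t* ≥ 5.03.
Both must hold, so t* = max(4.51, 5.03) = 5.03. The moderate type's constraint binds.

5.03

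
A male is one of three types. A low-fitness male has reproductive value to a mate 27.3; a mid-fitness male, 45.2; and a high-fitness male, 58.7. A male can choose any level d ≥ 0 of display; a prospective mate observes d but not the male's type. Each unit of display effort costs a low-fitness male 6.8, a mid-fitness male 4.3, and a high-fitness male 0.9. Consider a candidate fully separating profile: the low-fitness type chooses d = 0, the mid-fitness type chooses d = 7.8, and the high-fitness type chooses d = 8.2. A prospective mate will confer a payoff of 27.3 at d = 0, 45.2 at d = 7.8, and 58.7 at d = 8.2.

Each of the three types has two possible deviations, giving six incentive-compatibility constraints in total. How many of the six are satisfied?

4

Mid-fitness (own payoff 45.2 − 4.3×7.8 = 11.66): to d=0 gives 27.3 → profitable ✗; to d=8.2 gives 58.7 − 4.3×8.2 = 23.44 → profitable ✗.
Low-fitness (own payoff 27.3): to d=7.8 gives 45.2 − 6.8×7.8 = -7.84 → no gain ✓; to d=8.2 gives 58.7 − 6.8×8.2 = 2.94 → no gain ✓.
High-fitness (own payoff 58.7 − 0.9×8.2 = 51.32): to d=0 gives 27.3 → no gain ✓; to d=7.8 gives 45.2 − 0.9×7.8 = 38.18 → no gain ✓.
4 of the 6 constraints hold; not an equilibrium.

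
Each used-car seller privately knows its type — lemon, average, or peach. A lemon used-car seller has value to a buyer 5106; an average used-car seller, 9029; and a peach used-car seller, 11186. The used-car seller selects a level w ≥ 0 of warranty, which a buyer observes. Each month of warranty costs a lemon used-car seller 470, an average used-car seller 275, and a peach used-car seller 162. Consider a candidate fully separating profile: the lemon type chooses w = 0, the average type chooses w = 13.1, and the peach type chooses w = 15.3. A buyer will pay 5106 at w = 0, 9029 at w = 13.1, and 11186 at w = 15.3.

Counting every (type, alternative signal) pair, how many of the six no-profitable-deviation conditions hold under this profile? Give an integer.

Lemon (own payoff 5106): to w=13.1 gives 9029 − 470×13.1 = 2872 → no gain ✓; to w=15.3 gives 11186 − 470×15.3 = 3995 → no gain ✓.
Peach (own payoff 11186 − 162×15.3 = 8707.4): to w=0 gives 5106 → no gain ✓; to w=13.1 gives 9029 − 162×13.1 = 6906.8 → no gain ✓.
Average (own payoff 9029 − 275×13.1 = 5426.5): to w=0 gives 5106 → no gain ✓; to w=15.3 gives 11186 − 275×15.3 = 6978.5 → profitable ✗.
5 of the 6 constraints hold; not an equilibrium.

5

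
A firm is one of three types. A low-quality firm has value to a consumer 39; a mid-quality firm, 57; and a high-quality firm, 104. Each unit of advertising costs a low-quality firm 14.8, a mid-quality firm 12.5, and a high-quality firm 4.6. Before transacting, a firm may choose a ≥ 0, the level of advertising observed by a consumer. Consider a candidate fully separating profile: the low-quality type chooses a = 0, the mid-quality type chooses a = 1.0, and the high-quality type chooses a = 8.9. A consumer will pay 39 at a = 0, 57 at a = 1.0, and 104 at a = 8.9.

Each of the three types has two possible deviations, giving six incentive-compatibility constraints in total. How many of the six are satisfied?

5

Low-quality (own payoff 39): to a=1.0 gives 57 − 14.8×1.0 = 42.2 → profitable ✗; to a=8.9 gives 104 − 14.8×8.9 = -27.72 → no gain ✓.
High-quality (own payoff 104 − 4.6×8.9 = 63.06): to a=0 gives 39 → no gain ✓; to a=1.0 gives 57 − 4.6×1.0 = 52.4 → no gain ✓.
Mid-quality (own payoff 57 − 12.5×1.0 = 44.5): to a=0 gives 39 → no gain ✓; to a=8.9 gives 104 − 12.5×8.9 = -7.25 → no gain ✓.
5 of the 6 constraints hold; not an equilibrium.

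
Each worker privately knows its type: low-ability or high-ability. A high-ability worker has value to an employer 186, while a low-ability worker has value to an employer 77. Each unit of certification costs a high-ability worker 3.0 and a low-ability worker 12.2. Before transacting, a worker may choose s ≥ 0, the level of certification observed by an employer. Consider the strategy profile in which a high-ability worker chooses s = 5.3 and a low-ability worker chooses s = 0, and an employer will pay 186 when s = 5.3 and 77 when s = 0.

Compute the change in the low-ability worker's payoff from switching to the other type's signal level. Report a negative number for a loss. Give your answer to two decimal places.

44.34

Playing s = 0 the low-ability worker receives 77.
Deviating to s = 5.3 brings payment 186 at cost 12.2 × 5.3 = 64.66, netting 121.34.
Gain from deviating: 121.34 − 77 = 44.34.
The gain is positive, so the low-ability type's incentive-compatibility constraint is violated — this profile is not a separating equilibrium.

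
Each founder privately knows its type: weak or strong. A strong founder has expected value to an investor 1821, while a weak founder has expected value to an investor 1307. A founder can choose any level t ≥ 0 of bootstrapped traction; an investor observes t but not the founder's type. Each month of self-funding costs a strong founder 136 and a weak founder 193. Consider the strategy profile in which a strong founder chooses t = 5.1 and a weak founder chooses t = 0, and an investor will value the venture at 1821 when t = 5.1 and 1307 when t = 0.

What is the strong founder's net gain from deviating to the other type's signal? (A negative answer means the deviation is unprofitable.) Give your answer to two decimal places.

179.60

Playing t = 5.1 the strong founder receives 1821 − 136 × 5.1 = 1127.4.
Deviating to t = 0 yields 1307 instead.
Gain from deviating: 1307 − 1127.4 = 179.60.
The gain is positive, so the strong type's incentive-compatibility constraint is violated — this profile is not a separating equilibrium.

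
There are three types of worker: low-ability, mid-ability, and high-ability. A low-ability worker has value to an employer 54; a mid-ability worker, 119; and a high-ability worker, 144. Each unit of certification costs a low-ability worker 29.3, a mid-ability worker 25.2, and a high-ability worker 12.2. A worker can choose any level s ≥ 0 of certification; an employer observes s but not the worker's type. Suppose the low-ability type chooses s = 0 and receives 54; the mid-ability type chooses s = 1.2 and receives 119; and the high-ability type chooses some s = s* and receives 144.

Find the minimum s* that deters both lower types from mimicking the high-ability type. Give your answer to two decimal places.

Mid-ability type (on-path payoff 119 − 25.2×1.2 = 88.76) won't mimic when 88.76 ≥ 144 − 25.2·s*, i.e. s* ≥ 2.19.
Low-ability type (on-path payoff 54) won't mimic when 54 ≥ 144 − 29.3·s*, i.e. s* ≥ 3.07.
Both must hold, so s* = max(3.07, 2.19) = 3.07. The low-ability type's constraint binds.

3.07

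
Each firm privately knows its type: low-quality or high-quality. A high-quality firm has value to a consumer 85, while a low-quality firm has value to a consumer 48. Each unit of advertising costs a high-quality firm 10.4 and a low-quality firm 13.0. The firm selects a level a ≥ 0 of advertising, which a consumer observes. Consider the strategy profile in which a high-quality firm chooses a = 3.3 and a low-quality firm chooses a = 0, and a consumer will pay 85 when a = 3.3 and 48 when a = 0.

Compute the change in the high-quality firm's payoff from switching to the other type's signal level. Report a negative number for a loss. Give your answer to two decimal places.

Playing a = 3.3 the high-quality firm receives 85 − 10.4 × 3.3 = 50.68.
Deviating to a = 0 yields 48 instead.
Gain from deviating: 48 − 50.68 = -2.68.
The gain is negative, so the high-quality type's incentive-compatibility constraint is satisfied.

-2.68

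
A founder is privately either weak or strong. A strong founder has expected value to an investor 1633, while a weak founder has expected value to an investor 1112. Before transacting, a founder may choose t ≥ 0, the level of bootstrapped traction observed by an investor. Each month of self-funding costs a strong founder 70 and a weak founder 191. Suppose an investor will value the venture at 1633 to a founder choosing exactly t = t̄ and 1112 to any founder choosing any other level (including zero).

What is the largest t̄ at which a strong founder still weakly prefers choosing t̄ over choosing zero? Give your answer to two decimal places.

Choosing t̄ yields the strong type 1633 − 70·t̄; choosing zero yields 1112.
The strong type is indifferent at 1633 − 70·t̄ = 1112, i.e. t̄ = (1633 − 1112) / 70 ≈ 7.44.
For any t̄ above 7.44 the strong type would rather pool at zero, so separation collapses.

7.44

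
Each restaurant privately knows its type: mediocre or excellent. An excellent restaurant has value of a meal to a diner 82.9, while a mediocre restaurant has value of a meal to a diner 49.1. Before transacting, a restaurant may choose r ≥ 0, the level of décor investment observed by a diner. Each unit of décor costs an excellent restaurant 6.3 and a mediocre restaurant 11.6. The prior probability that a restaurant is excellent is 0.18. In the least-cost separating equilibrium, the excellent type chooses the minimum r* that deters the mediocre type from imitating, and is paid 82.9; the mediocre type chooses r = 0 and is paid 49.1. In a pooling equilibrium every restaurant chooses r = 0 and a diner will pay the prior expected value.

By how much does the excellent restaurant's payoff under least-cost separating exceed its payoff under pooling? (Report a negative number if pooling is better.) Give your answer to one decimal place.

9.4

Least-cost separating signal: r* solves 49.1 = 82.9 − 11.6·r*, so r* = (82.9 − 49.1)/11.6 ≈ 2.9138.
Excellent type's separating payoff: 82.9 − 6.3 × r* = 82.9 − 6.3 × (82.9 − 49.1)/11.6 = 82.9 − 212.94/11.6 ≈ 64.543.
Pooling payoff: 0.18 × 82.9 + 0.82 × 49.1 = 55.184.
Difference: 64.543 − 55.184 = 9.359, i.e. 9.4 to one decimal place.
The excellent type prefers to separate.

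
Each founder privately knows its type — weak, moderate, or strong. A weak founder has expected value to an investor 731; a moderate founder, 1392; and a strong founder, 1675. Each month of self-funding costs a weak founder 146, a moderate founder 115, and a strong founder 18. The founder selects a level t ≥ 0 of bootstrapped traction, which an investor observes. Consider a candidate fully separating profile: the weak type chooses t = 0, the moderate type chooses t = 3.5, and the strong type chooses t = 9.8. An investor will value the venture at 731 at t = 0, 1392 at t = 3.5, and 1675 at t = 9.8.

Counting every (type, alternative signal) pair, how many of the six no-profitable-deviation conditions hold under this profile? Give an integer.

Strong (own payoff 1675 − 18×9.8 = 1498.6): to t=0 gives 731 → no gain ✓; to t=3.5 gives 1392 − 18×3.5 = 1329 → no gain ✓.
Weak (own payoff 731): to t=3.5 gives 1392 − 146×3.5 = 881 → profitable ✗; to t=9.8 gives 1675 − 146×9.8 = 244.2 → no gain ✓.
Moderate (own payoff 1392 − 115×3.5 = 989.5): to t=0 gives 731 → no gain ✓; to t=9.8 gives 1675 − 115×9.8 = 548 → no gain ✓.
5 of the 6 constraints hold; not an equilibrium.

5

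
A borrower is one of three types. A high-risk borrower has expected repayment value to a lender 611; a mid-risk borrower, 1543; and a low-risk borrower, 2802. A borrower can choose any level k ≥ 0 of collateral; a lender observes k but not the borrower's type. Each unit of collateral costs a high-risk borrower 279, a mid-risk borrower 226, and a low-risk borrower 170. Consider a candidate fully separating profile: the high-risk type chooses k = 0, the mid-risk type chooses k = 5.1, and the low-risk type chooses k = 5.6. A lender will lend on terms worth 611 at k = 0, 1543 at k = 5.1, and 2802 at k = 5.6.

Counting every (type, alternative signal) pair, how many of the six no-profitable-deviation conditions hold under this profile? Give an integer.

Low-risk (own payoff 2802 − 170×5.6 = 1850): to k=0 gives 611 → no gain ✓; to k=5.1 gives 1543 − 170×5.1 = 676 → no gain ✓.
Mid-risk (own payoff 1543 − 226×5.1 = 390.4): to k=0 gives 611 → profitable ✗; to k=5.6 gives 2802 − 226×5.6 = 1536.4 → profitable ✗.
High-risk (own payoff 611): to k=5.1 gives 1543 − 279×5.1 = 120.1 → no gain ✓; to k=5.6 gives 2802 − 279×5.6 = 1239.6 → profitable ✗.
3 of the 6 constraints hold; not an equilibrium.

3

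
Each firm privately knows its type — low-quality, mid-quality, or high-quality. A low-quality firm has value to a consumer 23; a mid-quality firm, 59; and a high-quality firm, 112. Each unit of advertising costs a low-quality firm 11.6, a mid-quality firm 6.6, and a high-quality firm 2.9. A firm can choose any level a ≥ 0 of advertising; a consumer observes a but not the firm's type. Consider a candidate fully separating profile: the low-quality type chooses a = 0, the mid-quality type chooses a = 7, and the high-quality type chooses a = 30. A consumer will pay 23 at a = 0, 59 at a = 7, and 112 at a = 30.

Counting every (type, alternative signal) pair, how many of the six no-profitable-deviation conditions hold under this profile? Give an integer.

High-quality (own payoff 112 − 2.9×30 = 25): to a=0 gives 23 → no gain ✓; to a=7 gives 59 − 2.9×7 = 38.7 → profitable ✗.
Low-quality (own payoff 23): to a=7 gives 59 − 11.6×7 = -22.2 → no gain ✓; to a=30 gives 112 − 11.6×30 = -236 → no gain ✓.
Mid-quality (own payoff 59 − 6.6×7 = 12.8): to a=0 gives 23 → profitable ✗; to a=30 gives 112 − 6.6×30 = -86 → no gain ✓.
4 of the 6 constraints hold; not an equilibrium.

4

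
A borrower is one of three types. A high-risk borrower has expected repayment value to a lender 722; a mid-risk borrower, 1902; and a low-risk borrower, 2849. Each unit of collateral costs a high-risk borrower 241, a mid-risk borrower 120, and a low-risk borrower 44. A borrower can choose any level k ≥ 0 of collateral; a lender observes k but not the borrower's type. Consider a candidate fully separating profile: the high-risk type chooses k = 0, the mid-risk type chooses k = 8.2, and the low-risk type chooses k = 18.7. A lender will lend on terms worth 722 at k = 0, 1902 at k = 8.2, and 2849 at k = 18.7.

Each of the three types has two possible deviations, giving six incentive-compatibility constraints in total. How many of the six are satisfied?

High-risk (own payoff 722): to k=8.2 gives 1902 − 241×8.2 = -74.2 → no gain ✓; to k=18.7 gives 2849 − 241×18.7 = -1657.7 → no gain ✓.
Low-risk (own payoff 2849 − 44×18.7 = 2026.2): to k=0 gives 722 → no gain ✓; to k=8.2 gives 1902 − 44×8.2 = 1541.2 → no gain ✓.
Mid-risk (own payoff 1902 − 120×8.2 = 918): to k=0 gives 722 → no gain ✓; to k=18.7 gives 2849 − 120×18.7 = 605 → no gain ✓.
6 of the 6 constraints hold; this profile is a separating equilibrium.

6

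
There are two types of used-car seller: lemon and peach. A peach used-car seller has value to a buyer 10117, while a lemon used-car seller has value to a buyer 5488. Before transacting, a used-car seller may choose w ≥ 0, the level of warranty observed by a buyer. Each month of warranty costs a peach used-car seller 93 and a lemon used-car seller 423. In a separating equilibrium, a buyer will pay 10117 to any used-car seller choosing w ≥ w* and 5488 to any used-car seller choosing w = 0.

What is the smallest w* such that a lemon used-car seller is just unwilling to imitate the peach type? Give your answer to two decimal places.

A lemon used-car seller choosing w = 0 receives 5488.
Imitating at w* instead would pay 10117 at cost 423·w*, netting 10117 − 423·w*.
Indifference: 5488 = 10117 − 423·w*, so w* = (10117 − 5488) / 423 ≈ 10.94.
This is the lemon type's binding incentive-compatibility constraint; any w ≥ 10.94 sustains separation on that side.

10.94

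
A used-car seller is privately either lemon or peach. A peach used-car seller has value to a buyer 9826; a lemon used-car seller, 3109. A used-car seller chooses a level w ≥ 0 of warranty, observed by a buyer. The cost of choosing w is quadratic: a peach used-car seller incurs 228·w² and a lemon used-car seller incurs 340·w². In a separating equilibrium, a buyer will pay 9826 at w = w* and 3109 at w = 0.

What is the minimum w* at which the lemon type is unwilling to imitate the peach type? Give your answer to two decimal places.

4.44

The lemon type at w = 0 receives 3109; imitating at w* yields 9826 − 340·w*².
Indifference: 3109 = 9826 − 340·w*², so w*² = (9826 − 3109) / 340 ≈ 19.7559.
w* = √19.7559 ≈ 4.44.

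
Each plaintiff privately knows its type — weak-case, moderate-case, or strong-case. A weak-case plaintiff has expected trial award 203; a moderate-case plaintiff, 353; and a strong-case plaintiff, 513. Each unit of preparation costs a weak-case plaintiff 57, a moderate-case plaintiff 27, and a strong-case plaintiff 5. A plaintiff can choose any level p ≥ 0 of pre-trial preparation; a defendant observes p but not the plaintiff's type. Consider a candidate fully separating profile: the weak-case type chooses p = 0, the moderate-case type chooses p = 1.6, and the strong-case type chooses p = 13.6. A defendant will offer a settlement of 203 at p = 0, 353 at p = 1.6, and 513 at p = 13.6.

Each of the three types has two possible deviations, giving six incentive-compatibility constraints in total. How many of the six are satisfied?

Strong-case (own payoff 513 − 5×13.6 = 445): to p=0 gives 203 → no gain ✓; to p=1.6 gives 353 − 5×1.6 = 345 → no gain ✓.
Weak-case (own payoff 203): to p=1.6 gives 353 − 57×1.6 = 261.8 → profitable ✗; to p=13.6 gives 513 − 57×13.6 = -262.2 → no gain ✓.
Moderate-case (own payoff 353 − 27×1.6 = 309.8): to p=0 gives 203 → no gain ✓; to p=13.6 gives 513 − 27×13.6 = 145.8 → no gain ✓.
5 of the 6 constraints hold; not an equilibrium.

5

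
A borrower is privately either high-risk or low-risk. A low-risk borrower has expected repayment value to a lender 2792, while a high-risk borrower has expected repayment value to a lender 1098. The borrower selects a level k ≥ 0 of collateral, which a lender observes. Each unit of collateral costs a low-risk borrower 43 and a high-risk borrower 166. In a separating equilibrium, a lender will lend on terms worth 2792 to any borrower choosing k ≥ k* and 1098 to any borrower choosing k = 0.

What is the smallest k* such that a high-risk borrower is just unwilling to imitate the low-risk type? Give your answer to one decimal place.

10.2

A high-risk borrower choosing k = 0 receives 1098.
Imitating at k* instead would pay 2792 at cost 166·k*, netting 2792 − 166·k*.
Indifference: 1098 = 2792 − 166·k*, so k* = (2792 − 1098) / 166 ≈ 10.2.
This is the high-risk type's binding incentive-compatibility constraint; any k ≥ 10.2 sustains separation on that side.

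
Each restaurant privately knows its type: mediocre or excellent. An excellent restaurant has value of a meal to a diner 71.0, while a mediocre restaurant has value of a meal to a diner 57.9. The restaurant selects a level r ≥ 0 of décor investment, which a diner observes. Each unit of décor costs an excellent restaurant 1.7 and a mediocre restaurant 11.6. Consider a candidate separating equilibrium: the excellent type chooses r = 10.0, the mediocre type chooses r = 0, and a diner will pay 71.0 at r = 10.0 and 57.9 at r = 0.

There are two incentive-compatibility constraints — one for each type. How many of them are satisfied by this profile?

1

Excellent type: signal → 71.0 − 1.7 × 10.0 = 54; deviate to 0 → 57.9. IC fails (54 < 57.9).
Mediocre type: stay at 0 → 57.9; mimic → 71.0 − 11.6 × 10.0 = -45. IC holds (57.9 ≥ -45).
1 of 2 constraints hold, so this profile is not an equilibrium.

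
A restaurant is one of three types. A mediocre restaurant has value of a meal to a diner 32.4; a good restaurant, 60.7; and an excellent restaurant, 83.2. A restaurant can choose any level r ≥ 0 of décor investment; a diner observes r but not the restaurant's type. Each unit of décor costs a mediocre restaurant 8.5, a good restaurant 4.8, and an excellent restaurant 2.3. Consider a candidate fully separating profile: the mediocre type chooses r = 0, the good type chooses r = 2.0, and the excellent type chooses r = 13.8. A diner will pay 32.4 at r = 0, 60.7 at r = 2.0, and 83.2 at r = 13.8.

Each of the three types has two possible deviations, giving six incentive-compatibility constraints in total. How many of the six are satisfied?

Excellent (own payoff 83.2 − 2.3×13.8 = 51.46): to r=0 gives 32.4 → no gain ✓; to r=2.0 gives 60.7 − 2.3×2.0 = 56.1 → profitable ✗.
Mediocre (own payoff 32.4): to r=2.0 gives 60.7 − 8.5×2.0 = 43.7 → profitable ✗; to r=13.8 gives 83.2 − 8.5×13.8 = -34.1 → no gain ✓.
Good (own payoff 60.7 − 4.8×2.0 = 51.1): to r=0 gives 32.4 → no gain ✓; to r=13.8 gives 83.2 − 4.8×13.8 = 16.96 → no gain ✓.
4 of the 6 constraints hold; not an equilibrium.

4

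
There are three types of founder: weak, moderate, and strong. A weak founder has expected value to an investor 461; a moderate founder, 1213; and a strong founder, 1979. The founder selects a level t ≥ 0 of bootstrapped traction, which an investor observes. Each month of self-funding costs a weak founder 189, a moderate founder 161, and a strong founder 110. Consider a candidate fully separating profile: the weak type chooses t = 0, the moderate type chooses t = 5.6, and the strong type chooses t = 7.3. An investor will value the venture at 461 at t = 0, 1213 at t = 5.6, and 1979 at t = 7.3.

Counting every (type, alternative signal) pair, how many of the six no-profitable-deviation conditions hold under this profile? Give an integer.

Moderate (own payoff 1213 − 161×5.6 = 311.4): to t=0 gives 461 → profitable ✗; to t=7.3 gives 1979 − 161×7.3 = 803.7 → profitable ✗.
Strong (own payoff 1979 − 110×7.3 = 1176): to t=0 gives 461 → no gain ✓; to t=5.6 gives 1213 − 110×5.6 = 597 → no gain ✓.
Weak (own payoff 461): to t=5.6 gives 1213 − 189×5.6 = 154.6 → no gain ✓; to t=7.3 gives 1979 − 189×7.3 = 599.3 → profitable ✗.
3 of the 6 constraints hold; not an equilibrium.

3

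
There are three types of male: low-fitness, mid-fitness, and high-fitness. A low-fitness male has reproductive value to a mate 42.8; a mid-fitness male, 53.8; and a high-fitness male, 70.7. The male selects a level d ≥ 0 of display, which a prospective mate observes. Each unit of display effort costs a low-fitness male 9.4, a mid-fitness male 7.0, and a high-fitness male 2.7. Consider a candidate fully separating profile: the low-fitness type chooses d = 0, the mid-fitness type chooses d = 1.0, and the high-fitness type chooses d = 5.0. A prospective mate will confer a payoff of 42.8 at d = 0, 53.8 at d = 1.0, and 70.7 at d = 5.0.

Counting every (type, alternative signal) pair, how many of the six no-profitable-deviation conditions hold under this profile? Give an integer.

Mid-fitness (own payoff 53.8 − 7.0×1.0 = 46.8): to d=0 gives 42.8 → no gain ✓; to d=5.0 gives 70.7 − 7.0×5.0 = 35.7 → no gain ✓.
Low-fitness (own payoff 42.8): to d=1.0 gives 53.8 − 9.4×1.0 = 44.4 → profitable ✗; to d=5.0 gives 70.7 − 9.4×5.0 = 23.7 → no gain ✓.
High-fitness (own payoff 70.7 − 2.7×5.0 = 57.2): to d=0 gives 42.8 → no gain ✓; to d=1.0 gives 53.8 − 2.7×1.0 = 51.1 → no gain ✓.
5 of the 6 constraints hold; not an equilibrium.

5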